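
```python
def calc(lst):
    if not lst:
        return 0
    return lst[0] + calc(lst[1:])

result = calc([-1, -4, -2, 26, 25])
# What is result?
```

(-1) + (-4) + (-2) + 26 + 25 + 0 = 44

Answer: 44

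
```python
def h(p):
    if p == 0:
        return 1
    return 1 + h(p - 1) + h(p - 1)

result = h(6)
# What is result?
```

h(p) = 1 + 2·h(p-1), h(0)=1. Closed form: (1+1)·2^6 - 1 = 127.

Answer: 127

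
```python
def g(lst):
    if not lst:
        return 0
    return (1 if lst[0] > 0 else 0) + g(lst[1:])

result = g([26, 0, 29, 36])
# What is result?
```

Count of positive elements in [26, 0, 29, 36] = 3

Answer: 3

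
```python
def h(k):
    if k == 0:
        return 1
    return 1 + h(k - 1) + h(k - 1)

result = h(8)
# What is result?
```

h(k) = 1 + 2·h(k-1), h(0)=1. Closed form: (1+1)·2^8 - 1 = 511.

Answer: 511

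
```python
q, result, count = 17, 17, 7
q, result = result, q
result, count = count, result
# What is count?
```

Trace:
`q, result, count = 17, 17, 7` → q = 17; result = 17; count = 7
`q, result = result, q` → q = 17; result = 17
`result, count = count, result` → result = 7; count = 17
So count = 17

Answer: 17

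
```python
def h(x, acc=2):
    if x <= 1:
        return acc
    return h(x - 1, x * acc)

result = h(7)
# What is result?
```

Accumulator trace (n, acc): (7, 2) -> (6, 14) -> (5, 84) -> (4, 420) -> (3, 1680) -> (2, 5040) -> (1, 10080) -> return 10080

Answer: 10080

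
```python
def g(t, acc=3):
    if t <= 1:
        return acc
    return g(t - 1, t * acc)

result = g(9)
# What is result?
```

Accumulator trace (n, acc): (9, 3) -> (8, 27) -> (7, 216) -> (6, 1512) -> (5, 9072) -> (4, 45360) -> (3, 181440) -> (2, 544320) -> (1, 1088640) -> return 1088640

Answer: 1088640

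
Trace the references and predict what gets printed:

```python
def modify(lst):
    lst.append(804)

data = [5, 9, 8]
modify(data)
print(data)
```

Key concept: function modifies passed list.
Step by step:
`data = [5, 9, 8]` → data = [5, 9, 8]
`modify(data)` → data = [5, 9, 8, 804]
`print(data)` → prints [5, 9, 8, 804]

Answer: [5, 9, 8, 804]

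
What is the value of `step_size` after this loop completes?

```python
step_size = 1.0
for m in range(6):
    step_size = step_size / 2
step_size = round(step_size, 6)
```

Halving LR 6 times: 1 / 2^6
`step_size` takes the values: 1.0 → 0.5 → 0.25 → 0.125 → 0.0625 → 0.03125 → 0.015625

Answer: 0.015625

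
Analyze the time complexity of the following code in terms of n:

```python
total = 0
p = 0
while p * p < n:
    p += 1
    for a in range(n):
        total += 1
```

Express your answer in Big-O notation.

Each loop level contributes: √n × n. Multiplying the contributions gives O(n√n).

Answer: O(n√n)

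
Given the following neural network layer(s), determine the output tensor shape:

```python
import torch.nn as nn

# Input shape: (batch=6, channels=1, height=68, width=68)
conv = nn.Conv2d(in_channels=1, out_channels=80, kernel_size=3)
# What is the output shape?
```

Input: (6, 1, 68, 68) -> Output: (6, 80, 66, 66)

Answer: (6, 80, 66, 66)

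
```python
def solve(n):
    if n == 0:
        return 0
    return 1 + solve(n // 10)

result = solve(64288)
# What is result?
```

Count of digits of 64288: 5

Answer: 5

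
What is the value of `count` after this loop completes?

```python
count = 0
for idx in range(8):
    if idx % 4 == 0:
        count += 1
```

Count numbers divisible by 4 in range(8)
`count` takes the values: 0 → 1 → 2

Answer: 2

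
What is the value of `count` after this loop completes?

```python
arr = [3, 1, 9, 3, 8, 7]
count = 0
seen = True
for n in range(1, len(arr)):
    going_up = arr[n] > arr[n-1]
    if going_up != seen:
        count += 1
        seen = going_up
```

Count direction changes in [3, 1, 9, 3, 8, 7]
`count` takes the values: 0 → 1 → 2 → 3 → 4 → 5

Answer: 5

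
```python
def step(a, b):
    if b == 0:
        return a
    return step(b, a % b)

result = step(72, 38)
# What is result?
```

step(72, 38) -> step(38, 34) -> step(34, 4) -> step(4, 2) -> step(2, 0) -> 2

Answer: 2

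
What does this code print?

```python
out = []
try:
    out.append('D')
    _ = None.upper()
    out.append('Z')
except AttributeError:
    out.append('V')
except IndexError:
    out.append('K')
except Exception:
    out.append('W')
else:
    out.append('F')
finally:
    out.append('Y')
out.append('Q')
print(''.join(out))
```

Execution trace: 'D' (try body) → 'V' (except AttributeError) → 'Y' (finally) → 'Q' (after the try/except). Output: DVYQ

Answer: DVYQ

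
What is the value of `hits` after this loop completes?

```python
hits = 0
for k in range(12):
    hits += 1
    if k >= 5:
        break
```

Loop breaks when k reaches 5, hits is 6
`hits` takes the values: 0 → 1 → 2 → 3 → 4 → 5 → 6

Answer: 6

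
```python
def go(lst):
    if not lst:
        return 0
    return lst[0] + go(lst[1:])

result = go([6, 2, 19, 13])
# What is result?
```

6 + 2 + 19 + 13 + 0 = 40

Answer: 40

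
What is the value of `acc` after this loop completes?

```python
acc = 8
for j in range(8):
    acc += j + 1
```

Start at 8, add 1 to 8 = 44
`acc` takes the values: 8 → 9 → 11 → 14 → 18 → 23 → 29 → 36 → 44

Answer: 44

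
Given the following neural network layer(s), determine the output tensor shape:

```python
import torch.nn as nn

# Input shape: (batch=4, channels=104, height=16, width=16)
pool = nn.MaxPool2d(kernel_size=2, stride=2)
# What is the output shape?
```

Input: (4, 104, 16, 16) -> Output: (4, 104, 8, 8)

Answer: (4, 104, 8, 8)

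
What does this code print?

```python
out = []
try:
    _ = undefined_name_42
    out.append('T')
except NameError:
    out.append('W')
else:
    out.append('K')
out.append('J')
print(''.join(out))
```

Execution trace: 'W' (except NameError) → 'J' (after the try/except). Output: WJ

Answer: WJ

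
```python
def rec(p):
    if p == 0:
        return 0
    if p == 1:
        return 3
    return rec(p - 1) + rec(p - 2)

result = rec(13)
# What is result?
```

Build up from base cases: rec(0)=0, rec(1)=3, rec(2)=3, rec(3)=6, rec(4)=9, rec(5)=15, rec(6)=24, ..., rec(13)=699

Answer: 699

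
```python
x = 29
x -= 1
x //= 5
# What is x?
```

Trace:
`x = 29` → x = 29
`x -= 1` → x = 28
`x //= 5` → x = 5
So x = 5

Answer: 5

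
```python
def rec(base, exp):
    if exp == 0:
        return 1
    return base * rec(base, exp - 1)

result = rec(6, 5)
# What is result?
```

rec(6, 5) = 6 * 6 * 6 * 6 * 6 = 7776

Answer: 7776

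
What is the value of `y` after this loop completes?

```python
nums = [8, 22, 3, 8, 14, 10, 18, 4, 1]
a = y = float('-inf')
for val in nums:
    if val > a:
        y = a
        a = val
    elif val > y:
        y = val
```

Second largest (with repeats) in [8, 22, 3, 8, 14, 10, 18, 4, 1]
`y` takes the values: -inf → 8 → 14 → 18

Answer: 18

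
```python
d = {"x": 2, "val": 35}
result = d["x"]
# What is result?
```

Trace:
`d = {"x": 2, "val": 35}` → d = {'x': 2, 'val': 35}
`result = d["x"]` → result = 2
So result = 2

Answer: 2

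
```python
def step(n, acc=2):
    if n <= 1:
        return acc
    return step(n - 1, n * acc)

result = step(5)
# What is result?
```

Accumulator trace (n, acc): (5, 2) -> (4, 10) -> (3, 40) -> (2, 120) -> (1, 240) -> return 240

Answer: 240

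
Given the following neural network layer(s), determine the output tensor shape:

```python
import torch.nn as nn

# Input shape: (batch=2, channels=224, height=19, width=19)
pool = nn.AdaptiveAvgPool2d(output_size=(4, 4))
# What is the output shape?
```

Input: (2, 224, 19, 19) -> Output: (2, 224, 4, 4)

Answer: (2, 224, 4, 4)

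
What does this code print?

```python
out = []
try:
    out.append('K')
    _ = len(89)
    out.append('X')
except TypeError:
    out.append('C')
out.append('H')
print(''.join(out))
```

Execution trace: 'K' (try body) → 'C' (except TypeError) → 'H' (after the try/except). Output: KCH

Answer: KCH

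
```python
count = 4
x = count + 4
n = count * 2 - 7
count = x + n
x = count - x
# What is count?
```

Trace:
`count = 4` → count = 4
`x = count + 4` → x = 8
`n = count * 2 - 7` → n = 1
`count = x + n` → count = 9
`x = count - x` → x = 1
So count = 9

Answer: 9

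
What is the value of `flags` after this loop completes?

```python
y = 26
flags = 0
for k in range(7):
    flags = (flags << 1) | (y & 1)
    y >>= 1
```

Reverse lowest 7 bits of 26
`flags` takes the values: 0 → 1 → 2 → 5 → 11 → 22 → 44

Answer: 44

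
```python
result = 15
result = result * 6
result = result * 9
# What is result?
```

Trace:
`result = 15` → result = 15
`result = result * 6` → result = 90
`result = result * 9` → result = 810
So result = 810

Answer: 810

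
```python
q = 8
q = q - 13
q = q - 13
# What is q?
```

Trace:
`q = 8` → q = 8
`q = q - 13` → q = -5
`q = q - 13` → q = -18
So q = -18

Answer: -18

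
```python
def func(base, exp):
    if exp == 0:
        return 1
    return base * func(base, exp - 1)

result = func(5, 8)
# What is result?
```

func(5, 8) = 5 * 5 * 5 * 5 * 5 * 5 * 5 * 5 = 390625

Answer: 390625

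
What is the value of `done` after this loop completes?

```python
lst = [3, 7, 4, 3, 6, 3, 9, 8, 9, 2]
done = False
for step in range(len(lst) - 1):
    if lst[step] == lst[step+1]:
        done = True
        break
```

Check consecutive duplicates in [3, 7, 4, 3, 6, 3, 9, 8, 9, 2]
`done` takes the values: False

Answer: False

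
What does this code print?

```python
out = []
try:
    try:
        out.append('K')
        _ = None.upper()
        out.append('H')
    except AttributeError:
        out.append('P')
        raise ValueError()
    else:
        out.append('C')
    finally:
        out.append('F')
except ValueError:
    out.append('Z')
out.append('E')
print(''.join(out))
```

Execution trace: 'K' (inner try body) → 'P' (inner except AttributeError) → 'F' (inner finally) → 'Z' (outer except ValueError) → 'E' (after the try/except). Output: KPFZE

Answer: KPFZE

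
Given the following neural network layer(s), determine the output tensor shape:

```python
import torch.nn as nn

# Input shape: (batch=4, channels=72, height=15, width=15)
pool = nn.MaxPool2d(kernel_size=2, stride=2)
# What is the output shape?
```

Input: (4, 72, 15, 15) -> Output: (4, 72, 7, 7)

Answer: (4, 72, 7, 7)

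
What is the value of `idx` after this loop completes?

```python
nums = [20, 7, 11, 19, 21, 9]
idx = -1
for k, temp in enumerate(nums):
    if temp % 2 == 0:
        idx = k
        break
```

First even number index in [20, 7, 11, 19, 21, 9]
`idx` takes the values: -1 → 0

Answer: 0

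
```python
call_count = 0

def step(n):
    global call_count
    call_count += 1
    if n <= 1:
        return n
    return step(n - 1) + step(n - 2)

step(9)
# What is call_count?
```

Calls(n) = 1 + Calls(n-1) + Calls(n-2); Calls(0)=Calls(1)=1. For n=9 this gives 109.

Answer: 109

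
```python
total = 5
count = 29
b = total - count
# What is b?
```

Trace:
`total = 5` → total = 5
`count = 29` → count = 29
`b = total - count` → b = -24
So b = -24

Answer: -24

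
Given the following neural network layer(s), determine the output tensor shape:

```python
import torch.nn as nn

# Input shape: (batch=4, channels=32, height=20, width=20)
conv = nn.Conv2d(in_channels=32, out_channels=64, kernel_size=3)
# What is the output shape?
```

Input: (4, 32, 20, 20) -> Output: (4, 64, 18, 18)

Answer: (4, 64, 18, 18)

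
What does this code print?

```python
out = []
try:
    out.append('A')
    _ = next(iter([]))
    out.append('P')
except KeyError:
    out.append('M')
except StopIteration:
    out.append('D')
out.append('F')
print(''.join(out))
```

Execution trace: 'A' (try body) → 'D' (except StopIteration) → 'F' (after the try/except). Output: ADF

Answer: ADF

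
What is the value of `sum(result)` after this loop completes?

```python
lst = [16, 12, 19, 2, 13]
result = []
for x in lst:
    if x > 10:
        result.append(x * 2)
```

Sum of doubled values > 10
`result` takes the values: [] → [32] → [32, 24] → [32, 24, 38] → [32, 24, 38, 26]
So `sum(result)` = 120

Answer: 120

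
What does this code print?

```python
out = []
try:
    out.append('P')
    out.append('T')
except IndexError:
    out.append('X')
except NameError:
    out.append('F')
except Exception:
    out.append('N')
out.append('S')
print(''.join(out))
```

Execution trace: 'P' (try body) → 'T' (try body, no exception) → 'S' (after the try/except). Output: PTS

Answer: PTS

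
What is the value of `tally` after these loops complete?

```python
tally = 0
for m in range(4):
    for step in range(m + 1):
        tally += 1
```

Triangle: 1 + 2 + ... + 4
`tally` takes the values: 0 → 1 → 2 → 3 → 4 → 5 → 6 → 7 → 8 → 9 → 10

Answer: 10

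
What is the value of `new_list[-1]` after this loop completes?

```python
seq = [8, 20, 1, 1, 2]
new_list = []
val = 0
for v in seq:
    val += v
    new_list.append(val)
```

Cumulative sum ends at 32
`new_list` takes the values: [] → [8] → [8, 28] → [8, 28, 29] → [8, 28, 29, 30] → [8, 28, 29, 30, 32]
So `new_list[-1]` = 32

Answer: 32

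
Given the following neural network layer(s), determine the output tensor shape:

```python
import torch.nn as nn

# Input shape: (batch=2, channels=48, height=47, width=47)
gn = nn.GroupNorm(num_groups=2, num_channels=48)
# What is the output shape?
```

Input: (2, 48, 47, 47) -> Output: (2, 48, 47, 47)

Answer: (2, 48, 47, 47)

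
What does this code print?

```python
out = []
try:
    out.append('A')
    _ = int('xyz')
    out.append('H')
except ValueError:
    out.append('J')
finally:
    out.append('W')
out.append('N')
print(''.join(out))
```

Execution trace: 'A' (try body) → 'J' (except ValueError) → 'W' (finally) → 'N' (after the try/except). Output: AJWN

Answer: AJWN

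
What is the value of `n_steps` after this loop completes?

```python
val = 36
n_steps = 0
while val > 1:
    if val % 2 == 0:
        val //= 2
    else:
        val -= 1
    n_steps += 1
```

Steps to reduce 36 to 1
`n_steps` takes the values: 0 → 1 → 2 → 3 → 4 → 5 → 6

Answer: 6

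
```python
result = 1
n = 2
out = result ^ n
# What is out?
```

Trace:
`result = 1` → result = 1
`n = 2` → n = 2
`out = result ^ n` → out = 3
So out = 3

Answer: 3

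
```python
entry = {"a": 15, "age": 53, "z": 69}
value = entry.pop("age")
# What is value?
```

Trace:
`entry = {"a": 15, "age": 53, "z": 69}` → entry = {'a': 15, 'age': 53, 'z': 69}
`value = entry.pop("age")` → entry = {'a': 15, 'z': 69}; value = 53
So value = 53

Answer: 53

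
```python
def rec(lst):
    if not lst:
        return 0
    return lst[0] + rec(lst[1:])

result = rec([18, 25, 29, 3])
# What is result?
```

18 + 25 + 29 + 3 + 0 = 75

Answer: 75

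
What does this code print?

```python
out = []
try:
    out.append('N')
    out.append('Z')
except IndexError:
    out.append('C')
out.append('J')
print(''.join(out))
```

Execution trace: 'N' (try body) → 'Z' (try body, no exception) → 'J' (after the try/except). Output: NZJ

Answer: NZJ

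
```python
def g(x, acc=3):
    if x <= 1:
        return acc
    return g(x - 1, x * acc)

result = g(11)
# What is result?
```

Accumulator trace (n, acc): (11, 3) -> (10, 33) -> (9, 330) -> (8, 2970) -> (7, 23760) -> (6, 166320) -> (5, 997920) -> (4, 4989600) -> (3, 19958400) -> (2, 59875200) -> (1, 119750400) -> return 119750400

Answer: 119750400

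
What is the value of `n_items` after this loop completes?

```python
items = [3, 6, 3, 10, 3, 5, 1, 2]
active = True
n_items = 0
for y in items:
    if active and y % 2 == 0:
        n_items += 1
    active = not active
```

Count even values at even positions
`n_items` takes the values: 0

Answer: 0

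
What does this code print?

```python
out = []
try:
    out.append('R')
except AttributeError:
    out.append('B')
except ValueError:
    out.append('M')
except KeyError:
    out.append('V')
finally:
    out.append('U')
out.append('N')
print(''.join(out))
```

Execution trace: 'R' (try body, no exception) → 'U' (finally) → 'N' (after the try/except). Output: RUN

Answer: RUN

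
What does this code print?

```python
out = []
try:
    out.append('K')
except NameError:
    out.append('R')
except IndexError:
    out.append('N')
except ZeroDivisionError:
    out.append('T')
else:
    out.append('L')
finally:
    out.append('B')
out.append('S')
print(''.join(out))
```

Execution trace: 'K' (try body, no exception) → 'L' (else) → 'B' (finally) → 'S' (after the try/except). Output: KLBS

Answer: KLBS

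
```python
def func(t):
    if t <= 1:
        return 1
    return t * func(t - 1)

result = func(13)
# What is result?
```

func(13) = 13 * 12 * 11 * 10 * 9 * 8 * 7 * 6 * 5 * 4 * 3 * 2 * 1 = 6227020800

Answer: 6227020800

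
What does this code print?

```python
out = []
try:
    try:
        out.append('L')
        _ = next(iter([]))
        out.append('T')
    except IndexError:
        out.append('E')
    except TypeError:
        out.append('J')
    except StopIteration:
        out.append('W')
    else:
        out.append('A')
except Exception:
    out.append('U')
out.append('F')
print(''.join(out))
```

Execution trace: 'L' (inner try body) → 'W' (inner except StopIteration) → 'F' (after the try/except). Output: LWF

Answer: LWF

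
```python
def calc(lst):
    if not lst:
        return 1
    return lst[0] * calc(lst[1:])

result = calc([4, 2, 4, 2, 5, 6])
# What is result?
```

Product over [4, 2, 4, 2, 5, 6] = 4 * 2 * 4 * 2 * 5 * 6 = 1920

Answer: 1920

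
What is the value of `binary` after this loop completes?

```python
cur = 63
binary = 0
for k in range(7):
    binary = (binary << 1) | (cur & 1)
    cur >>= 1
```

Reverse lowest 7 bits of 63
`binary` takes the values: 0 → 1 → 3 → 7 → 15 → 31 → 63 → 126

Answer: 126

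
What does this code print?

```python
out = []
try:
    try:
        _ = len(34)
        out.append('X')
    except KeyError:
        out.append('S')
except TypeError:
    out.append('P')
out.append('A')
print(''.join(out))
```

Execution trace: 'P' (outer except TypeError) → 'A' (after the try/except). Output: PA

Answer: PA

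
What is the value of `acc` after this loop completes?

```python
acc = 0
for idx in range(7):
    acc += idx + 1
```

Start at 0, add 1 to 7 = 28
`acc` takes the values: 0 → 1 → 3 → 6 → 10 → 15 → 21 → 28

Answer: 28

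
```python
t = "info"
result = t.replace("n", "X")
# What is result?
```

Trace:
`t = "info"` → t = 'info'
`result = t.replace("n", "X")` → result = 'iXfo'
So result = 'iXfo'

Answer: 'iXfo'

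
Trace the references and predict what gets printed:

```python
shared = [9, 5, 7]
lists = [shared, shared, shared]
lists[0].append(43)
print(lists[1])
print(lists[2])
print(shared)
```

Key concept: list of same reference.
Step by step:
`shared = [9, 5, 7]` → shared = [9, 5, 7]
`lists = [shared, shared, shared]` → lists = [[9, 5, 7], [9, 5, 7], [9, 5, 7]]
`lists[0].append(43)` → shared = [9, 5, 7, 43]; lists = [[9, 5, 7, 43], [9, 5, 7, 43], [9, 5, 7, 43]]
`print(lists[1])` → prints [9, 5, 7, 43]
`print(lists[2])` → prints [9, 5, 7, 43]
`print(shared)` → prints [9, 5, 7, 43]

Answer:
[9, 5, 7, 43]
[9, 5, 7, 43]
[9, 5, 7, 43]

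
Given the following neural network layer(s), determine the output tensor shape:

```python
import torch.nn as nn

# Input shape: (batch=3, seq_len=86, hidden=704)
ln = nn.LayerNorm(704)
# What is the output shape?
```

Input: (3, 86, 704) -> Output: (3, 86, 704)

Answer: (3, 86, 704)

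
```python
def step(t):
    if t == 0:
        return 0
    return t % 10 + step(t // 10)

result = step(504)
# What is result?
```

Sum of digits of 504: 4 + 0 + 5 = 9

Answer: 9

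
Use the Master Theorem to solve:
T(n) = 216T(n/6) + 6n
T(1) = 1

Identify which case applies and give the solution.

a=216, b=6, f(n)=6n. log_6(216) = 3. Since c=1 < 3, Case 1 applies: T(n) = Θ(n^log_b(a)) = O(n^3).

Answer: O(n^3) - Case 1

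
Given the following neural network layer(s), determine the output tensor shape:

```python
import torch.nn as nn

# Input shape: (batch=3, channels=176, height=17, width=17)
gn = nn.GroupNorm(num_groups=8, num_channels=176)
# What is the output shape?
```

Input: (3, 176, 17, 17) -> Output: (3, 176, 17, 17)

Answer: (3, 176, 17, 17)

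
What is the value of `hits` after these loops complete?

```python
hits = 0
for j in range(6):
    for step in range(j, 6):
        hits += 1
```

Upper triangle: 6 + 5 + ... + 1
`hits` takes the values: 0 → 1 → 2 → 3 → 4 → 5 → 6 → 7 → 8 → 9 → 10 → 11 → 12 → 13 → 14 → 15 → 16 → 17 → 18 → 19 → 20 → 21

Answer: 21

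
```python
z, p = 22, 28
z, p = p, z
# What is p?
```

Trace:
`z, p = 22, 28` → z = 22; p = 28
`z, p = p, z` → z = 28; p = 22
So p = 22

Answer: 22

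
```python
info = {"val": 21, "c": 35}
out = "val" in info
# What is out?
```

Trace:
`info = {"val": 21, "c": 35}` → info = {'val': 21, 'c': 35}
`out = "val" in info` → out = True
So out = True

Answer: True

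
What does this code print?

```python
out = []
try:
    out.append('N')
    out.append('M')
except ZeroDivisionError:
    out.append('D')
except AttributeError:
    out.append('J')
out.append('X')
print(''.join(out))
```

Execution trace: 'N' (try body) → 'M' (try body, no exception) → 'X' (after the try/except). Output: NMX

Answer: NMX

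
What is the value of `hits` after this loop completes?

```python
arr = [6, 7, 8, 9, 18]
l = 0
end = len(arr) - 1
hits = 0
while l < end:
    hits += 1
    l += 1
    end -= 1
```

Iterations until pointers meet (list length 5)
`hits` takes the values: 0 → 1 → 2

Answer: 2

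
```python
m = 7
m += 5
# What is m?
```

Trace:
`m = 7` → m = 7
`m += 5` → m = 12
So m = 12

Answer: 12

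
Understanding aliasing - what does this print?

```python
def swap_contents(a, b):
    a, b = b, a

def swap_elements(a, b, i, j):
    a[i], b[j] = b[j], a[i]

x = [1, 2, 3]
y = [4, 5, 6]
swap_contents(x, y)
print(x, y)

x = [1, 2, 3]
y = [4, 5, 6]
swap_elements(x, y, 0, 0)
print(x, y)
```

Key concept: parameter rebinding vs mutation.
Step by step:
`x = [1, 2, 3]` → x = [1, 2, 3]
`y = [4, 5, 6]` → y = [4, 5, 6]
`swap_contents(x, y)` → no visible change to tracked variables
`print(x, y)` → prints [1, 2, 3] [4, 5, 6]
`x = [1, 2, 3]` → x = [1, 2, 3]
`y = [4, 5, 6]` → y = [4, 5, 6]
`swap_elements(x, y, 0, 0)` → x = [4, 2, 3]; y = [1, 5, 6]
`print(x, y)` → prints [4, 2, 3] [1, 5, 6]

Answer:
[1, 2, 3] [4, 5, 6]
[4, 2, 3] [1, 5, 6]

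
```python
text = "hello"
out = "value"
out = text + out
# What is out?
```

Trace:
`text = "hello"` → text = 'hello'
`out = "value"` → out = 'value'
`out = text + out` → out = 'hellovalue'
So out = 'hellovalue'

Answer: 'hellovalue'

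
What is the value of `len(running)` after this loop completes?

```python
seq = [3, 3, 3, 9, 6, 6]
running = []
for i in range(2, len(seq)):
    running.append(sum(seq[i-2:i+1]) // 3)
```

Number of 3-element averages
`running` takes the values: [] → [3] → [3, 5] → [3, 5, 6] → [3, 5, 6, 7]
So `len(running)` = 4

Answer: 4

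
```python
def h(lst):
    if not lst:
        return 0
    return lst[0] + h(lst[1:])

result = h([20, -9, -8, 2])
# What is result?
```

20 + (-9) + (-8) + 2 + 0 = 5

Answer: 5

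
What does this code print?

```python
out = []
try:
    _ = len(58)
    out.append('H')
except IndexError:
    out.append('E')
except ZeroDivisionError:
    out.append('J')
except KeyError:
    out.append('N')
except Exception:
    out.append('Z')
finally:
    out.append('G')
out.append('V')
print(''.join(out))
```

Execution trace: 'Z' (except Exception) → 'G' (finally) → 'V' (after the try/except). Output: ZGV

Answer: ZGV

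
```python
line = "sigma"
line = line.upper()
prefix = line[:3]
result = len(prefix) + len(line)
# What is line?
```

Trace:
`line = "sigma"` → line = 'sigma'
`line = line.upper()` → line = 'SIGMA'
`prefix = line[:3]` → prefix = 'SIG'
`result = len(prefix) + len(line)` → result = 8
So line = 'SIGMA'

Answer: 'SIGMA'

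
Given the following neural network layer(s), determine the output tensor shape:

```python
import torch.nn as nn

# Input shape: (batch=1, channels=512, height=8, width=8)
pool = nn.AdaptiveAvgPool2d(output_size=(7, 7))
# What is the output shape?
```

Input: (1, 512, 8, 8) -> Output: (1, 512, 7, 7)

Answer: (1, 512, 7, 7)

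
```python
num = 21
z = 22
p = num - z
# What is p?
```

Trace:
`num = 21` → num = 21
`z = 22` → z = 22
`p = num - z` → p = -1
So p = -1

Answer: -1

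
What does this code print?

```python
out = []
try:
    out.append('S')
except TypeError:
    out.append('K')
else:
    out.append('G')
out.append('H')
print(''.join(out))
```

Execution trace: 'S' (try body, no exception) → 'G' (else) → 'H' (after the try/except). Output: SGH

Answer: SGH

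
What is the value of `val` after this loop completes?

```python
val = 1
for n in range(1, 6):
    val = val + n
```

Start at 1, add 1 through 5
`val` takes the values: 1 → 2 → 4 → 7 → 11 → 16

Answer: 16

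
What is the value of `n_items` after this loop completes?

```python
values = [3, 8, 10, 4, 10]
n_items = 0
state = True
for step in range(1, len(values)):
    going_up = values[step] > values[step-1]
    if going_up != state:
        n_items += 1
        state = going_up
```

Count direction changes in [3, 8, 10, 4, 10]
`n_items` takes the values: 0 → 1 → 2

Answer: 2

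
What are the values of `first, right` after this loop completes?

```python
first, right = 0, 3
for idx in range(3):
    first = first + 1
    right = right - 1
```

first goes 0→3, right goes 3→0
`first, right` takes the values: (0, 3) → (1, 3) → (1, 2) → (2, 2) → (2, 1) → (3, 1) → (3, 0)

Answer: 3, 0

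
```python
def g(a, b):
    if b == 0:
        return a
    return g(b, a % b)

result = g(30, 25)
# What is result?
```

g(30, 25) -> g(25, 5) -> g(5, 0) -> 5

Answer: 5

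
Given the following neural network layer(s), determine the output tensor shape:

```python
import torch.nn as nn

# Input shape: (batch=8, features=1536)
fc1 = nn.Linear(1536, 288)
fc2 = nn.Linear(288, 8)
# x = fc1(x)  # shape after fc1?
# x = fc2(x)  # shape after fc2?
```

Input: (8, 1536) -> after fc1: (8, 288) -> Output: (8, 8)

Answer: (8, 8)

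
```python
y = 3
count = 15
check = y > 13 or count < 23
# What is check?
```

Trace:
`y = 3` → y = 3
`count = 15` → count = 15
`check = y > 13 or count < 23` → check = True
So check = True

Answer: True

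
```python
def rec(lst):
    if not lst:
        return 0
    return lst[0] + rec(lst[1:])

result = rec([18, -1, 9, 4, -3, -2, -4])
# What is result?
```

18 + (-1) + 9 + 4 + (-3) + (-2) + (-4) + 0 = 21

Answer: 21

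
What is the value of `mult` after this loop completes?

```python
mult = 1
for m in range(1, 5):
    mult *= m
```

4! = 24
`mult` takes the values: 1 → 2 → 6 → 24

Answer: 24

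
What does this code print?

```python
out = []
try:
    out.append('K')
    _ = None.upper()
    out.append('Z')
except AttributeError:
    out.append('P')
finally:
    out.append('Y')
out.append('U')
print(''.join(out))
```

Execution trace: 'K' (try body) → 'P' (except AttributeError) → 'Y' (finally) → 'U' (after the try/except). Output: KPYU

Answer: KPYU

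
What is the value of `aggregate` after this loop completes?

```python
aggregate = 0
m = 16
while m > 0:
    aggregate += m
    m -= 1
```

Sum 16 down to 1
`aggregate` takes the values: 0 → 16 → 31 → 45 → 58 → 70 → 81 → 91 → 100 → 108 → 115 → 121 → 126 → 130 → 133 → 135 → 136

Answer: 136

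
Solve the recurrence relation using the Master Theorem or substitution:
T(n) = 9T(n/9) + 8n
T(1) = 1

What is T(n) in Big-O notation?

By Master Theorem: a=9, b=9, f(n)=8n. Since log_9(9) = 1 and f(n) = Θ(n^1), Case 2 applies. T(n) = O(n log n).

Answer: O(n log n)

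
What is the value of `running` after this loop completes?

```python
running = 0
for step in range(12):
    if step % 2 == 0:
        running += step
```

Sum of even numbers 0 to 11
`running` takes the values: 0 → 2 → 6 → 12 → 20 → 30

Answer: 30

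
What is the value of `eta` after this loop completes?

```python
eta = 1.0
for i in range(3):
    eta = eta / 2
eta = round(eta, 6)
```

Halving LR 3 times: 1 / 2^3
`eta` takes the values: 1.0 → 0.5 → 0.25 → 0.125

Answer: 0.125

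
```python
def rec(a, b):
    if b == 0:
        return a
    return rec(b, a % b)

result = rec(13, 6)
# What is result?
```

rec(13, 6) -> rec(6, 1) -> rec(1, 0) -> 1

Answer: 1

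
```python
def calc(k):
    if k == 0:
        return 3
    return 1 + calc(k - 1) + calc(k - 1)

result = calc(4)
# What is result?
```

calc(k) = 1 + 2·calc(k-1), calc(0)=3. Closed form: (3+1)·2^4 - 1 = 63.

Answer: 63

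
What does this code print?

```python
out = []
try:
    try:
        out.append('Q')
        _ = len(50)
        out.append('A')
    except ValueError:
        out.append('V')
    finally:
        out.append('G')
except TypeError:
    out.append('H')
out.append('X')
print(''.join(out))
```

Execution trace: 'Q' (try body) → 'G' (finally) → 'H' (outer except TypeError) → 'X' (after the try/except). Output: QGHX

Answer: QGHX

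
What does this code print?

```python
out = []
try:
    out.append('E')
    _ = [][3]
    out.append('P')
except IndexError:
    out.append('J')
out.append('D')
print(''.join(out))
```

Execution trace: 'E' (try body) → 'J' (except IndexError) → 'D' (after the try/except). Output: EJD

Answer: EJD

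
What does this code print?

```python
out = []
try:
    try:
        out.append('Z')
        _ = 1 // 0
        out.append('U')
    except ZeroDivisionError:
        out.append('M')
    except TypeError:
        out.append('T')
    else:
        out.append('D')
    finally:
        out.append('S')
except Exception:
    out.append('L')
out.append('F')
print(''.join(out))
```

Execution trace: 'Z' (inner try body) → 'M' (inner except ZeroDivisionError) → 'S' (inner finally) → 'F' (after the try/except). Output: ZMSF

Answer: ZMSF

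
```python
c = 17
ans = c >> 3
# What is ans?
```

Trace:
`c = 17` → c = 17
`ans = c >> 3` → ans = 2
So ans = 2

Answer: 2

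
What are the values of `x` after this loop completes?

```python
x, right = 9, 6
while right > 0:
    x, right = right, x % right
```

GCD of 9 and 6
`x` takes the values: 9 → 6 → 3

Answer: 3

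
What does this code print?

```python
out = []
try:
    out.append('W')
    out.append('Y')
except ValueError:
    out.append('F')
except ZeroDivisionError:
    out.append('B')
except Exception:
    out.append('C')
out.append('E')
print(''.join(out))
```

Execution trace: 'W' (try body) → 'Y' (try body, no exception) → 'E' (after the try/except). Output: WYE

Answer: WYE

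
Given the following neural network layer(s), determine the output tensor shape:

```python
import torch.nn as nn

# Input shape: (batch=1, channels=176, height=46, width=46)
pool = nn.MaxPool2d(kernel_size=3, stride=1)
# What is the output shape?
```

Input: (1, 176, 46, 46) -> Output: (1, 176, 44, 44)

Answer: (1, 176, 44, 44)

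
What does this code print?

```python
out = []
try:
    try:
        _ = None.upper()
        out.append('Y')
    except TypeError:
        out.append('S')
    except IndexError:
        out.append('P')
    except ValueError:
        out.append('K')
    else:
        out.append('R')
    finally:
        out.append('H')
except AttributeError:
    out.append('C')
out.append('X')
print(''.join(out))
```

Execution trace: 'H' (finally) → 'C' (outer except AttributeError) → 'X' (after the try/except). Output: HCX

Answer: HCX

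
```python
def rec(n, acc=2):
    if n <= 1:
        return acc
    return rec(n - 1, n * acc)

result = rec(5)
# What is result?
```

Accumulator trace (n, acc): (5, 2) -> (4, 10) -> (3, 40) -> (2, 120) -> (1, 240) -> return 240

Answer: 240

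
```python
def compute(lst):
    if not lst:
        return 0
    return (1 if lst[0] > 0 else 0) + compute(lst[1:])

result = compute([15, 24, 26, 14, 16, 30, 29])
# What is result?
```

Count of positive elements in [15, 24, 26, 14, 16, 30, 29] = 7

Answer: 7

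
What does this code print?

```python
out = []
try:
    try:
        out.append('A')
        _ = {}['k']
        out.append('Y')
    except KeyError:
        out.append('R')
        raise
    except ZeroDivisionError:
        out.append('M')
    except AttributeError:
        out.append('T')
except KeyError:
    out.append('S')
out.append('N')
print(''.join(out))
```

Execution trace: 'A' (inner try body) → 'R' (inner except KeyError) → 'S' (outer except KeyError) → 'N' (after the try/except). Output: ARSN

Answer: ARSN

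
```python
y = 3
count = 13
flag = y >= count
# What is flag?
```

Trace:
`y = 3` → y = 3
`count = 13` → count = 13
`flag = y >= count` → flag = False
So flag = False

Answer: False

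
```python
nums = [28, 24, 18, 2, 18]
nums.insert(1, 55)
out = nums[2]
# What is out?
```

Trace:
`nums = [28, 24, 18, 2, 18]` → nums = [28, 24, 18, 2, 18]
`nums.insert(1, 55)` → nums = [28, 55, 24, 18, 2, 18]
`out = nums[2]` → out = 24
So out = 24

Answer: 24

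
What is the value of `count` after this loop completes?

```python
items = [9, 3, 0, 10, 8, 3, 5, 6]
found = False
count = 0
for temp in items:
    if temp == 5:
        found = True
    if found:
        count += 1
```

Count elements after first 5 in [9, 3, 0, 10, 8, 3, 5, 6]
`count` takes the values: 0 → 1 → 2

Answer: 2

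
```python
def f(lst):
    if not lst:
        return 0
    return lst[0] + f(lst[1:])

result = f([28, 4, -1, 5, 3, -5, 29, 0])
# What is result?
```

28 + 4 + (-1) + 5 + 3 + (-5) + 29 + 0 + 0 = 63

Answer: 63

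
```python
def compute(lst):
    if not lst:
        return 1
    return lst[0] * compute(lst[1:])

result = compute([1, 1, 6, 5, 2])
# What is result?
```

Product over [1, 1, 6, 5, 2] = 1 * 1 * 6 * 5 * 2 = 60

Answer: 60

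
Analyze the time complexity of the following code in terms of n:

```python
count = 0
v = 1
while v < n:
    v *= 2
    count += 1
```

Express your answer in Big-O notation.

Each loop level contributes: log n. Multiplying the contributions gives O(log n).

Answer: O(log n)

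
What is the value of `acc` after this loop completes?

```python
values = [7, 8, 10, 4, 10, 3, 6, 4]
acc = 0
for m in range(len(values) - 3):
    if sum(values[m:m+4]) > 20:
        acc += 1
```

Count windows with sum > 20
`acc` takes the values: 0 → 1 → 2 → 3 → 4 → 5

Answer: 5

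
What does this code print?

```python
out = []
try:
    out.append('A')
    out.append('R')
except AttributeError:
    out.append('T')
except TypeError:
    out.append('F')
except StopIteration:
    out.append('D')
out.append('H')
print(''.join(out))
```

Execution trace: 'A' (try body) → 'R' (try body, no exception) → 'H' (after the try/except). Output: ARH

Answer: ARH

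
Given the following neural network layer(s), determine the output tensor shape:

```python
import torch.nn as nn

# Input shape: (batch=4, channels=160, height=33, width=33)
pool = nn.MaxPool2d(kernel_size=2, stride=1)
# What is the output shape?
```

Input: (4, 160, 33, 33) -> Output: (4, 160, 32, 32)

Answer: (4, 160, 32, 32)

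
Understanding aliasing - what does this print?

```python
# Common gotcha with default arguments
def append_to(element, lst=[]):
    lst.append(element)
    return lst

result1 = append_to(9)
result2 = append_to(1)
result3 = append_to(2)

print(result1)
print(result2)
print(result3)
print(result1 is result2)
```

Key concept: mutable default argument gotcha.
Step by step:
`result1 = append_to(9)` → result1 = [9]
`result2 = append_to(1)` → result1 = [9, 1] (same object as result2); result2 = [9, 1] (same object as result1)
`result3 = append_to(2)` → result1 = [9, 1, 2] (same object as result2, result3); result2 = [9, 1, 2] (same object as result1, result3); result3 = [9, 1, 2] (same object as result1, result2)
`print(result1)` → prints [9, 1, 2]
`print(result2)` → prints [9, 1, 2]
`print(result3)` → prints [9, 1, 2]
`print(result1 is result2)` → prints True

Answer:
[9, 1, 2]
[9, 1, 2]
[9, 1, 2]
True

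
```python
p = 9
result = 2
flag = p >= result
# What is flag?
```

Trace:
`p = 9` → p = 9
`result = 2` → result = 2
`flag = p >= result` → flag = True
So flag = True

Answer: True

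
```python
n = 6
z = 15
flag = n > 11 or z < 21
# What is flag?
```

Trace:
`n = 6` → n = 6
`z = 15` → z = 15
`flag = n > 11 or z < 21` → flag = True
So flag = True

Answer: True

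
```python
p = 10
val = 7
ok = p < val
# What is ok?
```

Trace:
`p = 10` → p = 10
`val = 7` → val = 7
`ok = p < val` → ok = False
So ok = False

Answer: False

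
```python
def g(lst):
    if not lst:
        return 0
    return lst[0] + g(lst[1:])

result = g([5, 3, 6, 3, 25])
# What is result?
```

5 + 3 + 6 + 3 + 25 + 0 = 42

Answer: 42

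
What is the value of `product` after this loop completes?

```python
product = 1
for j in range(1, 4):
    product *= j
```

3! = 6
`product` takes the values: 1 → 2 → 6

Answer: 6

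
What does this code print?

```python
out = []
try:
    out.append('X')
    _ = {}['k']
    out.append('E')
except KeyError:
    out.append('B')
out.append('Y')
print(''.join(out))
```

Execution trace: 'X' (try body) → 'B' (except KeyError) → 'Y' (after the try/except). Output: XBY

Answer: XBY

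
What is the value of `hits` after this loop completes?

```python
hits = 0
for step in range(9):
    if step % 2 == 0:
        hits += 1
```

Count numbers divisible by 2 in range(9)
`hits` takes the values: 0 → 1 → 2 → 3 → 4 → 5

Answer: 5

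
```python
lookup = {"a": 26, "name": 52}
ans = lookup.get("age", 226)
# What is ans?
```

Trace:
`lookup = {"a": 26, "name": 52}` → lookup = {'a': 26, 'name': 52}
`ans = lookup.get("age", 226)` → ans = 226
So ans = 226

Answer: 226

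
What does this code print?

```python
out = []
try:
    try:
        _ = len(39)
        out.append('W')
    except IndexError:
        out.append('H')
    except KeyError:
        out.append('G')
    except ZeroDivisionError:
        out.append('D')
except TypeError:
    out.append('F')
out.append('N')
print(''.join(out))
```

Execution trace: 'F' (outer except TypeError) → 'N' (after the try/except). Output: FN

Answer: FN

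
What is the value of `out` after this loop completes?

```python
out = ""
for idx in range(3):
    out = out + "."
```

Repeat '.' 3 times
`out` takes the values: "" → "." → ".." → "..."

Answer: "..."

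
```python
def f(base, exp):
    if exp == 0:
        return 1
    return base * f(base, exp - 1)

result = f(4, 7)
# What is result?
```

f(4, 7) = 4 * 4 * 4 * 4 * 4 * 4 * 4 = 16384

Answer: 16384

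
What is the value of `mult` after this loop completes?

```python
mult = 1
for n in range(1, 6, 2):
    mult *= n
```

Product of 1, 3, 5, ... up to 5
`mult` takes the values: 1 → 3 → 15

Answer: 15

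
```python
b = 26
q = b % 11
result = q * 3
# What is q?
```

Trace:
`b = 26` → b = 26
`q = b % 11` → q = 4
`result = q * 3` → result = 12
So q = 4

Answer: 4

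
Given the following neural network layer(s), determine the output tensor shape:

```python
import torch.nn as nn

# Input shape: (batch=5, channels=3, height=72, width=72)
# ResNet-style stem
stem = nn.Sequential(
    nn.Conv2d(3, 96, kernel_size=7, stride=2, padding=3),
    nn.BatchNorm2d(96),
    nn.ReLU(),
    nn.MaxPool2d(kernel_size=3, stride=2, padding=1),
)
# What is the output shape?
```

Input: (5, 3, 72, 72) -> after Conv2d 7x7 stride=2: (5, 96, 36, 36) -> Output: (5, 96, 18, 18)

Answer: (5, 96, 18, 18)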